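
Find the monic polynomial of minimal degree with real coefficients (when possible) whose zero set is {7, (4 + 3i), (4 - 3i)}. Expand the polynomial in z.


The polynomial is p(z) = ∏_{α ∈ S} (z − α), where S = {7, (4 + 3i), (4 - 3i)}.
Expanding the product yields: p(z) = z^3 -15·z^2 + 81·z -175.
Note conjugate pairs combine to real quadratics: (z − (4+3i))(z − (4−3i)) = z² − 8z + 25.
The resulting polynomial has degree 3 and real coefficients as required.

p(z) = z^3 -15·z^2 + 81·z -175.


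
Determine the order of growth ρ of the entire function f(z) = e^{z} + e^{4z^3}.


Each summand is entire of order 1 and 3 respectively (as in the single-exponential case). The order of a sum is at most the max of the orders, so ρ ≤ 3. For the lower bound: on |z|=r choose arg z so that 4z^3 is real positive; then |e^{4z^3}| = e^{4r^3} while |e^{1z}| ≤ e^{1r^1} = o(e^{4r^3}). So |f| ≥ e^{4r^3}(1 − o(1)) and ρ ≥ 3. Hence ρ = max(1, 3) = 3.
Therefore ρ = 3.

Order ρ = 3.


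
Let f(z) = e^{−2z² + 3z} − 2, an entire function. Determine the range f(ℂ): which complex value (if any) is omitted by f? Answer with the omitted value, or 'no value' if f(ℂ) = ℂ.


Little Picard bounds the complement of f(ℂ) to at most one point.
The exponent g(z) = −2z² + 3z is a nonconstant polynomial, hence surjective onto ℂ. So e^{g(z)} takes every value in {e^w : w ∈ ℂ} = ℂ ∖ {0}. Adding -2 shifts the range to ℂ ∖ {-2}. f omits exactly -2.

Omitted value: -2.


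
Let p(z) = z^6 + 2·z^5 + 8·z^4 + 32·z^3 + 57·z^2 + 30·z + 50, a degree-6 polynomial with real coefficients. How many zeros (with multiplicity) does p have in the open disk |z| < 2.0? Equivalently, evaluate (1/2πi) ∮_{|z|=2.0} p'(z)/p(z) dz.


The zeros of p are: (1 + 3i), (1 - 3i), (-2 + 1i), (-2 - 1i), (0 + 1i), (0 - 1i).
Their magnitudes are: 3.162, 3.162, 2.236, 2.236, 1, 1.
Zeros with |z| < R = 2.0: (0 + 1i), (0 - 1i).
Count = 2.
By the argument principle, (1/2πi) ∮_{|z|=R} p'(z)/p(z) dz equals exactly this count.

Number of zeros inside |z| < 2.0: 2.


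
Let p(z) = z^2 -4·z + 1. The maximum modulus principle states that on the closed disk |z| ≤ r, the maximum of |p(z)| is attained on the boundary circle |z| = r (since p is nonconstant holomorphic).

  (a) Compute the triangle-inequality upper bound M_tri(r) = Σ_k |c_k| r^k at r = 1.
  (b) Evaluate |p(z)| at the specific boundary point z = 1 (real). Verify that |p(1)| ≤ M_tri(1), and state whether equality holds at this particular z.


Coefficients: c_0 = 1, c_1 = -4, c_2 = 1. Radius r = 1.
Part (a). Triangle bound: M_tri(r) = Σ_k |c_k| r^k
  = |1|·1^0 + |-4|·1^1 + |1|·1^2
  = 1 + 4 + 1 = 6.
This bounds M(r) := max_{|z|=r} |p(z)| from above; equality holds iff all terms c_k z^k can be made to align in phase at a single z on |z|=r.
Part (b). At z = 1 (real, on the circle |z| = r):
  p(1) = (1)·1^0 + (-4)·1^1 + (1)·1^2 = -2.
  |p(1)| = 2.
Check: |p(1)| = 2 ≤ 6 = M_tri(1). ✓ Equality does not hold at z = 1 (the coefficients have mixed signs, so the terms do not all align in phase there).

M_tri(1) = 6; |p(1)| = 2; equality at z=1: no.


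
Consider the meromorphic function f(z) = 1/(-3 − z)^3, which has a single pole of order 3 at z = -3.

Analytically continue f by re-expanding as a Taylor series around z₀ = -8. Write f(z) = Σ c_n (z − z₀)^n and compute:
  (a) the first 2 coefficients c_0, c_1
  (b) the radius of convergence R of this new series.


Let w = z − z₀, so z = z₀ + w.
Then -3 − z = -3 − (z₀ + w) = (-3 − z₀) − w = 5 − w.
f(z) = 1/(5 − w)^3 = (1/(5)^3) · (1 − w/(5))^{−3}.
By the binomial series (1−u)^{−3} = Σ_{n≥0} C(n+2, 2) u^n for |u|<1, with u = w/(5):
  c_n = C(n+2, 2) / (5)^(n+3).
  c_0 = 1/(5)^3 = 1/125.
  c_1 = 3/(5)^4 = 3/625.
The series is valid for |w/d| < 1, i.e. |z − z₀| < |d|.
Radius of convergence: R = |-3 − z₀| = |5| = 5 (distance from z₀ to the singularity z = -3).

c_0 = 1/125, c_1 = 3/625; R = 5.


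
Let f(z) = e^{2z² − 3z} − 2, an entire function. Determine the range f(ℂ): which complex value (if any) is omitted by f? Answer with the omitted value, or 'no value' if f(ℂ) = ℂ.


Little Picard bounds the complement of f(ℂ) to at most one point.
The exponent g(z) = 2z² − 3z is a nonconstant polynomial, hence surjective onto ℂ. So e^{g(z)} takes every value in {e^w : w ∈ ℂ} = ℂ ∖ {0}. Adding -2 shifts the range to ℂ ∖ {-2}. f omits exactly -2.

Omitted value: -2.


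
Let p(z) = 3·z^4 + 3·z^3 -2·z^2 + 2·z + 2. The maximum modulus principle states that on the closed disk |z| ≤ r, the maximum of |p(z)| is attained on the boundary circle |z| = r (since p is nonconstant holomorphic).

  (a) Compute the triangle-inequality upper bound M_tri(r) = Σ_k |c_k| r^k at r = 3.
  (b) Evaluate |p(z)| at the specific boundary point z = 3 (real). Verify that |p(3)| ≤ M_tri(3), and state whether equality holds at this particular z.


Coefficients: c_0 = 2, c_1 = 2, c_2 = -2, c_3 = 3, c_4 = 3. Radius r = 3.
Part (a). Triangle bound: M_tri(r) = Σ_k |c_k| r^k
  = |2|·3^0 + |2|·3^1 + |-2|·3^2 + |3|·3^3 + |3|·3^4
  = 2 + 6 + 18 + 81 + 243 = 350.
This bounds M(r) := max_{|z|=r} |p(z)| from above; equality holds iff all terms c_k z^k can be made to align in phase at a single z on |z|=r.
Part (b). At z = 3 (real, on the circle |z| = r):
  p(3) = (2)·3^0 + (2)·3^1 + (-2)·3^2 + (3)·3^3 + (3)·3^4 = 314.
  |p(3)| = 314.
Check: |p(3)| = 314 ≤ 350 = M_tri(3). ✓ Equality does not hold at z = 3 (the coefficients have mixed signs, so the terms do not all align in phase there).

M_tri(3) = 350; |p(3)| = 314; equality at z=3: no.


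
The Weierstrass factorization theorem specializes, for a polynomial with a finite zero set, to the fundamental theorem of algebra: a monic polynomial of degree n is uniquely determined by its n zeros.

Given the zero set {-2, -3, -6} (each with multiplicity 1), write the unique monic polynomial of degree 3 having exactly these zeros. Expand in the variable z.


The polynomial is p(z) = ∏_{α ∈ S} (z − α), where S = {-2, -3, -6}.
Expanding the product yields: p(z) = z^3 + 11·z^2 + 36·z + 36.
The resulting polynomial has degree 3 and real coefficients as required.

p(z) = z^3 + 11·z^2 + 36·z + 36.


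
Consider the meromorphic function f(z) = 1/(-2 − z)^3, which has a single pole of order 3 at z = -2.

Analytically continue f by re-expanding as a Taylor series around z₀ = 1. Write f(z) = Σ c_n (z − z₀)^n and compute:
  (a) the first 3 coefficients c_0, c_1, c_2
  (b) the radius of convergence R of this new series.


Let w = z − z₀, so z = z₀ + w.
Then -2 − z = -2 − (z₀ + w) = (-2 − z₀) − w = -3 − w.
f(z) = 1/(-3 − w)^3 = (1/(-3)^3) · (1 − w/(-3))^{−3}.
By the binomial series (1−u)^{−3} = Σ_{n≥0} C(n+2, 2) u^n for |u|<1, with u = w/(-3):
  c_n = C(n+2, 2) / (-3)^(n+3).
  c_0 = 1/(-3)^3 = -1/27.
  c_1 = 3/(-3)^4 = 1/27.
  c_2 = 6/(-3)^5 = -2/81.
The series is valid for |w/d| < 1, i.e. |z − z₀| < |d|.
Radius of convergence: R = |-2 − z₀| = |-3| = 3 (distance from z₀ to the singularity z = -2).

c_0 = -1/27, c_1 = 1/27, c_2 = -2/81; R = 3.


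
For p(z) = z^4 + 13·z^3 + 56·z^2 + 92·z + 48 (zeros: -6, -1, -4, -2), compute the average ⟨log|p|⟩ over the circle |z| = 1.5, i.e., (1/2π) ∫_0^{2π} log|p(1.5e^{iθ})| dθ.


Zeros: -6, -4, -2, -1; r = 1.5.
Inside |z| < r: -1. Outside (|z| ≥ r): -6, -4, -2.
p(0) = 48, so log|p(0)| = log(48) = 3.8712.
Apply Jensen: I(r) = log|p(0)| + Σ_k log(r/|z_k|), summed over zeros inside |z| < r.
  log(r/|z_k|) for z_k = -1: log(1.5/1) = 0.4055
  Outside zeros (-6, -4, -2) contribute nothing to the Jensen sum.
Sum over inside zeros: 0.4055.
I(r) = log|p(0)| + (inside sum) = 3.8712 + 0.4055 = 4.2767.
Note: since some zeros are outside |z| ≤ r, the simplified n·log(r) form does NOT apply — only the inside zeros contribute.

I(r) ≈ 4.2767.


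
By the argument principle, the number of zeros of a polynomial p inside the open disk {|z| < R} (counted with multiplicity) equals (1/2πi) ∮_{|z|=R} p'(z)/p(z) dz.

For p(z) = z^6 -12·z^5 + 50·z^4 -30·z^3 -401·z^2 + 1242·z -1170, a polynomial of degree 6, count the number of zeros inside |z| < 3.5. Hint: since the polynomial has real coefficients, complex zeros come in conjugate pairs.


The zeros of p are: -3, (3 + 1i), (3 - 1i), 3, (3 + 2i), (3 - 2i).
Their magnitudes are: 3, 3.162, 3.162, 3, 3.606, 3.606.
Zeros with |z| < R = 3.5: -3, (3 + 1i), (3 - 1i), 3.
Count = 4.
By the argument principle, (1/2πi) ∮_{|z|=R} p'(z)/p(z) dz equals exactly this count.

Number of zeros inside |z| < 3.5: 4.


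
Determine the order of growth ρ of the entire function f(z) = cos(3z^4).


Write cos(w) = (e^{iw} ± e^{−iw})/(2 or 2i), so |cos(w)| ≤ e^{|w|}. With w = 3z^4, |w| ≤ 3r^4 + 0 on |z|=r, giving M(r) ≤ e^{3r^4 + 0} and ρ ≤ 4. For the lower bound, choose z on |z|=r with 3z^4 purely imaginary of modulus 3r^4; then |cos(3z^4)| grows like e^{3r^4}/2, so ρ ≥ 4. Hence ρ = 4.
Therefore ρ = 4.

Order ρ = 4.


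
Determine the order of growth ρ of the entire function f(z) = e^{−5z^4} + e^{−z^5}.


Each summand is entire of order 4 and 5 respectively (as in the single-exponential case). The order of a sum is at most the max of the orders, so ρ ≤ 5. For the lower bound: on |z|=r choose arg z so that -1z^5 is real positive; then |e^{-1z^5}| = e^{1r^5} while |e^{-5z^4}| ≤ e^{5r^4} = o(e^{1r^5}). So |f| ≥ e^{1r^5}(1 − o(1)) and ρ ≥ 5. Hence ρ = max(4, 5) = 5.
Therefore ρ = 5.

Order ρ = 5.


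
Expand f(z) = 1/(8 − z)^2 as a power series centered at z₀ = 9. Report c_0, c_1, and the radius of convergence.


Let w = z − z₀, so z = z₀ + w.
Then 8 − z = 8 − (z₀ + w) = (8 − z₀) − w = -1 − w.
f(z) = 1/(-1 − w)^2 = (1/(-1)^2) · (1 − w/(-1))^{−2}.
By the binomial series (1−u)^{−2} = Σ_{n≥0} C(n+1, 1) u^n for |u|<1, with u = w/(-1):
  c_n = C(n+1, 1) / (-1)^(n+2).
  c_0 = 1/(-1)^2 = 1.
  c_1 = 2/(-1)^3 = -2.
The series is valid for |w/d| < 1, i.e. |z − z₀| < |d|.
Radius of convergence: R = |8 − z₀| = |-1| = 1 (distance from z₀ to the singularity z = 8).

c_0 = 1, c_1 = -2; R = 1.


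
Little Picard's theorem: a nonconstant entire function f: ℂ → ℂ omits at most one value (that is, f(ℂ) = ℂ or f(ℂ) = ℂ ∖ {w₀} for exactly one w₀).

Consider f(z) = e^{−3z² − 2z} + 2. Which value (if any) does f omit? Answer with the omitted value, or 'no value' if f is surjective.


Little Picard bounds the complement of f(ℂ) to at most one point.
The exponent g(z) = −3z² − 2z is a nonconstant polynomial, hence surjective onto ℂ. So e^{g(z)} takes every value in {e^w : w ∈ ℂ} = ℂ ∖ {0}. Adding 2 shifts the range to ℂ ∖ {2}. f omits exactly 2.

Omitted value: 2.


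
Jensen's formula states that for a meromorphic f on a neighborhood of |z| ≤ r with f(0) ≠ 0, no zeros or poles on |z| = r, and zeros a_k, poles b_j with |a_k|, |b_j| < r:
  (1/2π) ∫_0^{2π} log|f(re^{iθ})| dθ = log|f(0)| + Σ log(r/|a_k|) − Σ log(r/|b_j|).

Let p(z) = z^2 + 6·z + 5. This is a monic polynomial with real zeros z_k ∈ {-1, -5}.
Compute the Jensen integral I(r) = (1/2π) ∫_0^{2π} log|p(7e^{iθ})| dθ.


Zeros: -5, -1; r = 7.
Inside |z| < r: -5, -1. Outside (|z| ≥ r): ∅.
p(0) = 5, so log|p(0)| = log(5) = 1.6094.
Apply Jensen: I(r) = log|p(0)| + Σ_k log(r/|z_k|), summed over zeros inside |z| < r.
  log(r/|z_k|) for z_k = -1: log(7/1) = 1.9459
  log(r/|z_k|) for z_k = -5: log(7/5) = 0.3365
Sum over inside zeros: 2.2824.
I(r) = log|p(0)| + (inside sum) = 1.6094 + 2.2824 = 3.8918.
Closed form (all zeros inside, monic): I(r) = n·log(r) = 2·log(7) = 3.8918. ✓

I(r) ≈ 3.8918.


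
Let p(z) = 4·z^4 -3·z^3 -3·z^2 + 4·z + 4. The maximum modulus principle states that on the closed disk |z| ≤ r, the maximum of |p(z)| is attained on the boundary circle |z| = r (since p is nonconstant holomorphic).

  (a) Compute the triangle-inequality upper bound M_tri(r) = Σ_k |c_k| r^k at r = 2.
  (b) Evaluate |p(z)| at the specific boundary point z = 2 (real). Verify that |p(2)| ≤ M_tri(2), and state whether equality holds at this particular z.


Coefficients: c_0 = 4, c_1 = 4, c_2 = -3, c_3 = -3, c_4 = 4. Radius r = 2.
Part (a). Triangle bound: M_tri(r) = Σ_k |c_k| r^k
  = |4|·2^0 + |4|·2^1 + |-3|·2^2 + |-3|·2^3 + |4|·2^4
  = 4 + 8 + 12 + 24 + 64 = 112.
This bounds M(r) := max_{|z|=r} |p(z)| from above; equality holds iff all terms c_k z^k can be made to align in phase at a single z on |z|=r.
Part (b). At z = 2 (real, on the circle |z| = r):
  p(2) = (4)·2^0 + (4)·2^1 + (-3)·2^2 + (-3)·2^3 + (4)·2^4 = 40.
  |p(2)| = 40.
Check: |p(2)| = 40 ≤ 112 = M_tri(2). ✓ Equality does not hold at z = 2 (the coefficients have mixed signs, so the terms do not all align in phase there).

M_tri(2) = 112; |p(2)| = 40; equality at z=2: no.


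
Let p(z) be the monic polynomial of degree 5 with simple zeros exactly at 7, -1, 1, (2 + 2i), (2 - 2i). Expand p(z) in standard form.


The polynomial is p(z) = ∏_{α ∈ S} (z − α), where S = {7, -1, 1, (2 + 2i), (2 - 2i)}.
Expanding the product yields: p(z) = z^5 -11·z^4 + 35·z^3 -45·z^2 -36·z + 56.
Note conjugate pairs combine to real quadratics: (z − (2+2i))(z − (2−2i)) = z² − 4z + 8.
The resulting polynomial has degree 5 and real coefficients as required.

p(z) = z^5 -11·z^4 + 35·z^3 -45·z^2 -36·z + 56.


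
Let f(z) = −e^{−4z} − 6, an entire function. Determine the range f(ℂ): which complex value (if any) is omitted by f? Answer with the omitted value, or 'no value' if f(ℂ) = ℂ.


Little Picard bounds the complement of f(ℂ) to at most one point.
e^{−4z} is never zero on ℂ, so -1·e^{−4z} takes every value in ℂ ∖ {0}. Adding -6 shifts the range to ℂ ∖ {-6}. Thus f omits exactly the value -6.

Omitted value: -6.


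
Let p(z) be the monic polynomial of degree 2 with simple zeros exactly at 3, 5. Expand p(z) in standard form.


The polynomial is p(z) = ∏_{α ∈ S} (z − α), where S = {3, 5}.
Expanding the product yields: p(z) = z^2 -8·z + 15.
The resulting polynomial has degree 2 and real coefficients as required.

p(z) = z^2 -8·z + 15.


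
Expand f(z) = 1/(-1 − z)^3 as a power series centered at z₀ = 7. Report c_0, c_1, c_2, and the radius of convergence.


Let w = z − z₀, so z = z₀ + w.
Then -1 − z = -1 − (z₀ + w) = (-1 − z₀) − w = -8 − w.
f(z) = 1/(-8 − w)^3 = (1/(-8)^3) · (1 − w/(-8))^{−3}.
By the binomial series (1−u)^{−3} = Σ_{n≥0} C(n+2, 2) u^n for |u|<1, with u = w/(-8):
  c_n = C(n+2, 2) / (-8)^(n+3).
  c_0 = 1/(-8)^3 = -1/512.
  c_1 = 3/(-8)^4 = 3/4096.
  c_2 = 6/(-8)^5 = -3/16384.
The series is valid for |w/d| < 1, i.e. |z − z₀| < |d|.
Radius of convergence: R = |-1 − z₀| = |-8| = 8 (distance from z₀ to the singularity z = -1).

c_0 = -1/512, c_1 = 3/4096, c_2 = -3/16384; R = 8.


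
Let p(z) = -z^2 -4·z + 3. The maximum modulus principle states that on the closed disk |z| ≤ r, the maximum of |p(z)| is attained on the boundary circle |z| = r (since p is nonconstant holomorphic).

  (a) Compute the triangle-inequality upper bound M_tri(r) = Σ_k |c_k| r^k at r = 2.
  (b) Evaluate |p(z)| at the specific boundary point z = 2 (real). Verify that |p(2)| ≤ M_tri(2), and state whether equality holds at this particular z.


Coefficients: c_0 = 3, c_1 = -4, c_2 = -1. Radius r = 2.
Part (a). Triangle bound: M_tri(r) = Σ_k |c_k| r^k
  = |3|·2^0 + |-4|·2^1 + |-1|·2^2
  = 3 + 8 + 4 = 15.
This bounds M(r) := max_{|z|=r} |p(z)| from above; equality holds iff all terms c_k z^k can be made to align in phase at a single z on |z|=r.
Part (b). At z = 2 (real, on the circle |z| = r):
  p(2) = (3)·2^0 + (-4)·2^1 + (-1)·2^2 = -9.
  |p(2)| = 9.
Check: |p(2)| = 9 ≤ 15 = M_tri(2). ✓ Equality does not hold at z = 2 (the coefficients have mixed signs, so the terms do not all align in phase there).

M_tri(2) = 15; |p(2)| = 9; equality at z=2: no.


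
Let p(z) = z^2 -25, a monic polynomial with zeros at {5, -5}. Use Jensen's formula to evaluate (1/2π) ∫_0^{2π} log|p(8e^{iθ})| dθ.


Zeros: -5, 5; r = 8.
Inside |z| < r: -5, 5. Outside (|z| ≥ r): ∅.
p(0) = -25, so log|p(0)| = log(25) = 3.2189.
Apply Jensen: I(r) = log|p(0)| + Σ_k log(r/|z_k|), summed over zeros inside |z| < r.
  log(r/|z_k|) for z_k = 5: log(8/5) = 0.4700
  log(r/|z_k|) for z_k = -5: log(8/5) = 0.4700
Sum over inside zeros: 0.9400.
I(r) = log|p(0)| + (inside sum) = 3.2189 + 0.9400 = 4.1589.
Closed form (all zeros inside, monic): I(r) = n·log(r) = 2·log(8) = 4.1589. ✓

I(r) ≈ 4.1589.


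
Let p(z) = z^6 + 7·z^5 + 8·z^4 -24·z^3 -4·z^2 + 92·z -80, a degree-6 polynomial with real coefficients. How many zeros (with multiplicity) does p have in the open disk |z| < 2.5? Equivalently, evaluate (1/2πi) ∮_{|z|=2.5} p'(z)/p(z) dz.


The zeros of p are: 1, (-3 + 1i), (-3 - 1i), -4, (1 + 1i), (1 - 1i).
Their magnitudes are: 1, 3.162, 3.162, 4, 1.414, 1.414.
Zeros with |z| < R = 2.5: 1, (1 + 1i), (1 - 1i).
Count = 3.
By the argument principle, (1/2πi) ∮_{|z|=R} p'(z)/p(z) dz equals exactly this count.

Number of zeros inside |z| < 2.5: 3.


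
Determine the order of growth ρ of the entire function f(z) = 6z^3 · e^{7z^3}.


M(r) = max_{|z|=r} |6|·|z|^3·|e^{7z^3}| = 6·r^3 · e^{7r^3} (the factors attain their maxima compatibly on |z|=r). Then log M(r) = log 6 + 3·log r + 7r^3, dominated by the last term, so log log M(r) ~ 3·log r. The polynomial factor 6z^3 contributes only a log r term and does not affect the order. ρ = 3.
Therefore ρ = 3.

Order ρ = 3.


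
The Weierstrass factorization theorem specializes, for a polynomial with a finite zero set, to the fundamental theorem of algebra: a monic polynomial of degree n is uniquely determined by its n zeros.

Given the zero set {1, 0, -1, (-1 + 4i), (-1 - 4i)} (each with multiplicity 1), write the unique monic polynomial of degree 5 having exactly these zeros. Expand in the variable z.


The polynomial is p(z) = ∏_{α ∈ S} (z − α), where S = {1, 0, -1, (-1 + 4i), (-1 - 4i)}.
Expanding the product yields: p(z) = z^5 + 2·z^4 + 16·z^3 -2·z^2 -17·z.
Note conjugate pairs combine to real quadratics: (z − (-1+4i))(z − (-1−4i)) = z² + 2z + 17.
The resulting polynomial has degree 5 and real coefficients as required.

p(z) = z^5 + 2·z^4 + 16·z^3 -2·z^2 -17·z.


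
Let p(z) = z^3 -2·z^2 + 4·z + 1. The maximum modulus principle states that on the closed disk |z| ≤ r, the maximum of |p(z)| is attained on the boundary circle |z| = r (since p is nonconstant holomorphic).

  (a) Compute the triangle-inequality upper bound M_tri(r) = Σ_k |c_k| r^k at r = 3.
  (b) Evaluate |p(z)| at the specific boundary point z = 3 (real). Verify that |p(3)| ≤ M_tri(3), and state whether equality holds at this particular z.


Coefficients: c_0 = 1, c_1 = 4, c_2 = -2, c_3 = 1. Radius r = 3.
Part (a). Triangle bound: M_tri(r) = Σ_k |c_k| r^k
  = |1|·3^0 + |4|·3^1 + |-2|·3^2 + |1|·3^3
  = 1 + 12 + 18 + 27 = 58.
This bounds M(r) := max_{|z|=r} |p(z)| from above; equality holds iff all terms c_k z^k can be made to align in phase at a single z on |z|=r.
Part (b). At z = 3 (real, on the circle |z| = r):
  p(3) = (1)·3^0 + (4)·3^1 + (-2)·3^2 + (1)·3^3 = 22.
  |p(3)| = 22.
Check: |p(3)| = 22 ≤ 58 = M_tri(3). ✓ Equality does not hold at z = 3 (the coefficients have mixed signs, so the terms do not all align in phase there).

M_tri(3) = 58; |p(3)| = 22; equality at z=3: no.


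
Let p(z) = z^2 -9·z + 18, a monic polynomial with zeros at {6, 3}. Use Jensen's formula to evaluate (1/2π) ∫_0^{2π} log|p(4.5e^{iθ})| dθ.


Zeros: 3, 6; r = 4.5.
Inside |z| < r: 3. Outside (|z| ≥ r): 6.
p(0) = 18, so log|p(0)| = log(18) = 2.8904.
Apply Jensen: I(r) = log|p(0)| + Σ_k log(r/|z_k|), summed over zeros inside |z| < r.
  log(r/|z_k|) for z_k = 3: log(4.5/3) = 0.4055
  Outside zeros (6) contribute nothing to the Jensen sum.
Sum over inside zeros: 0.4055.
I(r) = log|p(0)| + (inside sum) = 2.8904 + 0.4055 = 3.2958.
Note: since some zeros are outside |z| ≤ r, the simplified n·log(r) form does NOT apply — only the inside zeros contribute.

I(r) ≈ 3.2958.


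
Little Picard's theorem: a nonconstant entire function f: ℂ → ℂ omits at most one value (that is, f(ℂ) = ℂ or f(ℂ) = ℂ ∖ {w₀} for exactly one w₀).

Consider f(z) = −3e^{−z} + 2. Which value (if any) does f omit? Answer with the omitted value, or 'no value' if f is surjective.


Little Picard bounds the complement of f(ℂ) to at most one point.
e^{−z} is never zero on ℂ, so -3·e^{−z} takes every value in ℂ ∖ {0}. Adding 2 shifts the range to ℂ ∖ {2}. Thus f omits exactly the value 2.

Omitted value: 2.


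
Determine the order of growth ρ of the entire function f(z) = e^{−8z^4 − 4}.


|e^{−8z^4 − 4}| = e^{Re(-8·z^4) + -4} ≤ e^{8|z|^4 + -4} = e^{8r^4 + -4} on |z| = r, so ρ ≤ 4. Choosing z on |z|=r so that -8·z^4 is real positive (always possible by picking arg z appropriately) gives |f(z)| = e^{8r^4 + -4}, matching the bound. The additive constant -4 does not affect log log M(r) ~ 4·log r. Hence ρ = 4.
Therefore ρ = 4.

Order ρ = 4.


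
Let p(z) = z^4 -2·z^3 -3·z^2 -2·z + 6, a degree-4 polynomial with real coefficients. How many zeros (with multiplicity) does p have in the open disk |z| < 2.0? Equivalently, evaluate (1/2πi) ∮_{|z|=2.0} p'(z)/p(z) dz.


The zeros of p are: 3, (-1 + 1i), (-1 - 1i), 1.
Their magnitudes are: 3, 1.414, 1.414, 1.
Zeros with |z| < R = 2.0: (-1 + 1i), (-1 - 1i), 1.
Count = 3.
By the argument principle, (1/2πi) ∮_{|z|=R} p'(z)/p(z) dz equals exactly this count.

Number of zeros inside |z| < 2.0: 3.


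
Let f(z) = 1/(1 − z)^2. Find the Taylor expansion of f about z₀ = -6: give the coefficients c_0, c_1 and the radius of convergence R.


Let w = z − z₀, so z = z₀ + w.
Then 1 − z = 1 − (z₀ + w) = (1 − z₀) − w = 7 − w.
f(z) = 1/(7 − w)^2 = (1/(7)^2) · (1 − w/(7))^{−2}.
By the binomial series (1−u)^{−2} = Σ_{n≥0} C(n+1, 1) u^n for |u|<1, with u = w/(7):
  c_n = C(n+1, 1) / (7)^(n+2).
  c_0 = 1/(7)^2 = 1/49.
  c_1 = 2/(7)^3 = 2/343.
The series is valid for |w/d| < 1, i.e. |z − z₀| < |d|.
Radius of convergence: R = |1 − z₀| = |7| = 7 (distance from z₀ to the singularity z = 1).

c_0 = 1/49, c_1 = 2/343; R = 7.


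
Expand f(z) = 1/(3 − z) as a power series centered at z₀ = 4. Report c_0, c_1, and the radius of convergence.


Let w = z − z₀, so z = z₀ + w.
Then 3 − z = 3 − (z₀ + w) = (3 − z₀) − w = -1 − w.
f(z) = 1/(-1 − w) = (1/(-1)) · 1/(1 − w/(-1)) = Σ_{n≥0} w^n / (-1)^(n+1).
So c_n = 1/(-1)^(n+1):
  c_0 = 1/(-1)^1 = -1.
  c_1 = 1/(-1)^2 = 1.
The series is valid for |w/d| < 1, i.e. |z − z₀| < |d|.
Radius of convergence: R = |3 − z₀| = |-1| = 1 (distance from z₀ to the singularity z = 3).

c_0 = -1, c_1 = 1; R = 1.


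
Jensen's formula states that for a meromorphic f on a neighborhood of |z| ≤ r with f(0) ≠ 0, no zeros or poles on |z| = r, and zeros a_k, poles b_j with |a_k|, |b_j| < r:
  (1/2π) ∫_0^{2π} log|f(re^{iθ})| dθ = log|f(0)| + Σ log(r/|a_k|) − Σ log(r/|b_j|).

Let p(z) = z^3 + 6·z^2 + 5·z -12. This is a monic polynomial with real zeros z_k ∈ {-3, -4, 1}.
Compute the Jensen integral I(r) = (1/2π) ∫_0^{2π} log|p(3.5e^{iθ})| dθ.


Zeros: -4, -3, 1; r = 3.5.
Inside |z| < r: -3, 1. Outside (|z| ≥ r): -4.
p(0) = -12, so log|p(0)| = log(12) = 2.4849.
Apply Jensen: I(r) = log|p(0)| + Σ_k log(r/|z_k|), summed over zeros inside |z| < r.
  log(r/|z_k|) for z_k = -3: log(3.5/3) = 0.1542
  log(r/|z_k|) for z_k = 1: log(3.5/1) = 1.2528
  Outside zeros (-4) contribute nothing to the Jensen sum.
Sum over inside zeros: 1.4069.
I(r) = log|p(0)| + (inside sum) = 2.4849 + 1.4069 = 3.8918.
Note: since some zeros are outside |z| ≤ r, the simplified n·log(r) form does NOT apply — only the inside zeros contribute.

I(r) ≈ 3.8918.


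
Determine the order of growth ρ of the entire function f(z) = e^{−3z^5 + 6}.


|e^{−3z^5 + 6}| = e^{Re(-3·z^5) + 6} ≤ e^{3|z|^5 + 6} = e^{3r^5 + 6} on |z| = r, so ρ ≤ 5. Choosing z on |z|=r so that -3·z^5 is real positive (always possible by picking arg z appropriately) gives |f(z)| = e^{3r^5 + 6}, matching the bound. The additive constant 6 does not affect log log M(r) ~ 5·log r. Hence ρ = 5.
Therefore ρ = 5.

Order ρ = 5.


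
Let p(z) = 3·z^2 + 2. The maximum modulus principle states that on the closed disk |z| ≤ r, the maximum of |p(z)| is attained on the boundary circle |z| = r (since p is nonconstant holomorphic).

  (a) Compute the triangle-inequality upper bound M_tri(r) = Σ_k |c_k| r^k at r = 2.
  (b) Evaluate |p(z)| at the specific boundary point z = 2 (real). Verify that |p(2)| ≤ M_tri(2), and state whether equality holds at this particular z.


Coefficients: c_0 = 2, c_1 = 0, c_2 = 3. Radius r = 2.
Part (a). Triangle bound: M_tri(r) = Σ_k |c_k| r^k
  = |2|·2^0 + |0|·2^1 + |3|·2^2
  = 2 + 0 + 12 = 14.
This bounds M(r) := max_{|z|=r} |p(z)| from above; equality holds iff all terms c_k z^k can be made to align in phase at a single z on |z|=r.
Part (b). At z = 2 (real, on the circle |z| = r):
  p(2) = (2)·2^0 + (0)·2^1 + (3)·2^2 = 14.
  |p(2)| = 14.
Since all nonzero coefficients share the same sign, |p(2)| = 14 = M_tri(2); the triangle bound is attained at z = 2, so in fact M(r) = 14.

M_tri(2) = 14; |p(2)| = 14; equality at z=2: yes.


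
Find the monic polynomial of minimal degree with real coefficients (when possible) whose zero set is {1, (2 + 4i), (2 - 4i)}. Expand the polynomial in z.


The polynomial is p(z) = ∏_{α ∈ S} (z − α), where S = {1, (2 + 4i), (2 - 4i)}.
Expanding the product yields: p(z) = z^3 -5·z^2 + 24·z -20.
Note conjugate pairs combine to real quadratics: (z − (2+4i))(z − (2−4i)) = z² − 4z + 20.
The resulting polynomial has degree 3 and real coefficients as required.

p(z) = z^3 -5·z^2 + 24·z -20.


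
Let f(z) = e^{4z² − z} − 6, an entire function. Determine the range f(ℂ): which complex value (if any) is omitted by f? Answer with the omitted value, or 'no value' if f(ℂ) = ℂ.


Little Picard bounds the complement of f(ℂ) to at most one point.
The exponent g(z) = 4z² − z is a nonconstant polynomial, hence surjective onto ℂ. So e^{g(z)} takes every value in {e^w : w ∈ ℂ} = ℂ ∖ {0}. Adding -6 shifts the range to ℂ ∖ {-6}. f omits exactly -6.

Omitted value: -6.


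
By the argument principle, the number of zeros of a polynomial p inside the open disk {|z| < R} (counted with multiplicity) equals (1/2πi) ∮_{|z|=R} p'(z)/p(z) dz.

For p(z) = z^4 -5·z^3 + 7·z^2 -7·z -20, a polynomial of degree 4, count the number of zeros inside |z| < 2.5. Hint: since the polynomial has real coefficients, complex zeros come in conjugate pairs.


The zeros of p are: (1 + 2i), (1 - 2i), -1, 4.
Their magnitudes are: 2.236, 2.236, 1, 4.
Zeros with |z| < R = 2.5: (1 + 2i), (1 - 2i), -1.
Count = 3.
By the argument principle, (1/2πi) ∮_{|z|=R} p'(z)/p(z) dz equals exactly this count.

Number of zeros inside |z| < 2.5: 3.


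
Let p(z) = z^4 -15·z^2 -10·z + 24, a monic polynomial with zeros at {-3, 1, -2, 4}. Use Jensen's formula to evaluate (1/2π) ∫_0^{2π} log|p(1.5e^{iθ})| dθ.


Zeros: -3, -2, 1, 4; r = 1.5.
Inside |z| < r: 1. Outside (|z| ≥ r): -3, -2, 4.
p(0) = 24, so log|p(0)| = log(24) = 3.1781.
Apply Jensen: I(r) = log|p(0)| + Σ_k log(r/|z_k|), summed over zeros inside |z| < r.
  log(r/|z_k|) for z_k = 1: log(1.5/1) = 0.4055
  Outside zeros (-3, -2, 4) contribute nothing to the Jensen sum.
Sum over inside zeros: 0.4055.
I(r) = log|p(0)| + (inside sum) = 3.1781 + 0.4055 = 3.5835.
Note: since some zeros are outside |z| ≤ r, the simplified n·log(r) form does NOT apply — only the inside zeros contribute.

I(r) ≈ 3.5835.


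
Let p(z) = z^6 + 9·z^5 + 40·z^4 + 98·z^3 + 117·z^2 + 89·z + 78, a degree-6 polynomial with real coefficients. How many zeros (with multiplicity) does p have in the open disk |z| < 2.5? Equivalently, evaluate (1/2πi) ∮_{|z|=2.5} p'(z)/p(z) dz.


The zeros of p are: -3, (0 + 1i), (0 - 1i), (-2 + 3i), (-2 - 3i), -2.
Their magnitudes are: 3, 1, 1, 3.606, 3.606, 2.
Zeros with |z| < R = 2.5: (0 + 1i), (0 - 1i), -2.
Count = 3.
By the argument principle, (1/2πi) ∮_{|z|=R} p'(z)/p(z) dz equals exactly this count.

Number of zeros inside |z| < 2.5: 3.


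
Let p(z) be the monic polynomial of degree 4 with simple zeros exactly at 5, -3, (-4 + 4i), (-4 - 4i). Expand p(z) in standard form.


The polynomial is p(z) = ∏_{α ∈ S} (z − α), where S = {5, -3, (-4 + 4i), (-4 - 4i)}.
Expanding the product yields: p(z) = z^4 + 6·z^3 + z^2 -184·z -480.
Note conjugate pairs combine to real quadratics: (z − (-4+4i))(z − (-4−4i)) = z² + 8z + 32.
The resulting polynomial has degree 4 and real coefficients as required.

p(z) = z^4 + 6·z^3 + z^2 -184·z -480.


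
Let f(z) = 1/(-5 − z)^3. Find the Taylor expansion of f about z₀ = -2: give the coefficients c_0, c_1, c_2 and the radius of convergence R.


Let w = z − z₀, so z = z₀ + w.
Then -5 − z = -5 − (z₀ + w) = (-5 − z₀) − w = -3 − w.
f(z) = 1/(-3 − w)^3 = (1/(-3)^3) · (1 − w/(-3))^{−3}.
By the binomial series (1−u)^{−3} = Σ_{n≥0} C(n+2, 2) u^n for |u|<1, with u = w/(-3):
  c_n = C(n+2, 2) / (-3)^(n+3).
  c_0 = 1/(-3)^3 = -1/27.
  c_1 = 3/(-3)^4 = 1/27.
  c_2 = 6/(-3)^5 = -2/81.
The series is valid for |w/d| < 1, i.e. |z − z₀| < |d|.
Radius of convergence: R = |-5 − z₀| = |-3| = 3 (distance from z₀ to the singularity z = -5).

c_0 = -1/27, c_1 = 1/27, c_2 = -2/81; R = 3.


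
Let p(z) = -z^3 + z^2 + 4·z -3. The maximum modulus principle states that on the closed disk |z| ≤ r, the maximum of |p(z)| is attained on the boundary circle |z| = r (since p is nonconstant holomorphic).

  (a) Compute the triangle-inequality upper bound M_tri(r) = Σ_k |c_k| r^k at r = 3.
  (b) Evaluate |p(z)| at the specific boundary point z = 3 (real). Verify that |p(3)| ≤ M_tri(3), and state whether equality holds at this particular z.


Coefficients: c_0 = -3, c_1 = 4, c_2 = 1, c_3 = -1. Radius r = 3.
Part (a). Triangle bound: M_tri(r) = Σ_k |c_k| r^k
  = |-3|·3^0 + |4|·3^1 + |1|·3^2 + |-1|·3^3
  = 3 + 12 + 9 + 27 = 51.
This bounds M(r) := max_{|z|=r} |p(z)| from above; equality holds iff all terms c_k z^k can be made to align in phase at a single z on |z|=r.
Part (b). At z = 3 (real, on the circle |z| = r):
  p(3) = (-3)·3^0 + (4)·3^1 + (1)·3^2 + (-1)·3^3 = -9.
  |p(3)| = 9.
Check: |p(3)| = 9 ≤ 51 = M_tri(3). ✓ Equality does not hold at z = 3 (the coefficients have mixed signs, so the terms do not all align in phase there).

M_tri(3) = 51; |p(3)| = 9; equality at z=3: no.


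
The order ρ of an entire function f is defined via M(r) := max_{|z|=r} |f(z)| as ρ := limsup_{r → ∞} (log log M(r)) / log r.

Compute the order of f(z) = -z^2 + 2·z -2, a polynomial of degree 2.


|f(z)| ≤ Σ|c_k|·r^k = O(r^2) as r → ∞. Polynomial growth is O(e^{r^ε}) for every ε > 0 (since r^2/e^{r^ε} → 0), so ρ ≤ ε for all ε > 0, i.e. ρ = 0. Every nonconstant polynomial has order 0.
Therefore ρ = 0.

Order ρ = 0.


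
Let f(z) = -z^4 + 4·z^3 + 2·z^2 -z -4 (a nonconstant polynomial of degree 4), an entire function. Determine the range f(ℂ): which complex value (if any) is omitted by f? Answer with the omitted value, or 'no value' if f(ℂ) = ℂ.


Little Picard bounds the complement of f(ℂ) to at most one point.
For every w ∈ ℂ, the equation p(z) − w = 0 is a nonconstant polynomial in z and hence has at least one root by the fundamental theorem of algebra. So p is surjective onto ℂ, omitting no value.

Omitted value: no value.


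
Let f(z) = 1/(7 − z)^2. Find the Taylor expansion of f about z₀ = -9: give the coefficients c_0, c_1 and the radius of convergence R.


Let w = z − z₀, so z = z₀ + w.
Then 7 − z = 7 − (z₀ + w) = (7 − z₀) − w = 16 − w.
f(z) = 1/(16 − w)^2 = (1/(16)^2) · (1 − w/(16))^{−2}.
By the binomial series (1−u)^{−2} = Σ_{n≥0} C(n+1, 1) u^n for |u|<1, with u = w/(16):
  c_n = C(n+1, 1) / (16)^(n+2).
  c_0 = 1/(16)^2 = 1/256.
  c_1 = 2/(16)^3 = 1/2048.
The series is valid for |w/d| < 1, i.e. |z − z₀| < |d|.
Radius of convergence: R = |7 − z₀| = |16| = 16 (distance from z₀ to the singularity z = 7).

c_0 = 1/256, c_1 = 1/2048; R = 16.


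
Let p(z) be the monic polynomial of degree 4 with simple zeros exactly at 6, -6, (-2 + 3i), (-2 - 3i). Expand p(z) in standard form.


The polynomial is p(z) = ∏_{α ∈ S} (z − α), where S = {6, -6, (-2 + 3i), (-2 - 3i)}.
Expanding the product yields: p(z) = z^4 + 4·z^3 -23·z^2 -144·z -468.
Note conjugate pairs combine to real quadratics: (z − (-2+3i))(z − (-2−3i)) = z² + 4z + 13.
The resulting polynomial has degree 4 and real coefficients as required.

p(z) = z^4 + 4·z^3 -23·z^2 -144·z -468.


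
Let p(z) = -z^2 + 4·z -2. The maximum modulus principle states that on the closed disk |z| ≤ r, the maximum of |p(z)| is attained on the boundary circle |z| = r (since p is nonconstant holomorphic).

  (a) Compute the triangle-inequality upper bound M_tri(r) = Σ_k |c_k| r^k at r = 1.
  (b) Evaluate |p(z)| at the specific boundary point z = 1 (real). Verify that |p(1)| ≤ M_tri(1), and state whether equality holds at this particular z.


Coefficients: c_0 = -2, c_1 = 4, c_2 = -1. Radius r = 1.
Part (a). Triangle bound: M_tri(r) = Σ_k |c_k| r^k
  = |-2|·1^0 + |4|·1^1 + |-1|·1^2
  = 2 + 4 + 1 = 7.
This bounds M(r) := max_{|z|=r} |p(z)| from above; equality holds iff all terms c_k z^k can be made to align in phase at a single z on |z|=r.
Part (b). At z = 1 (real, on the circle |z| = r):
  p(1) = (-2)·1^0 + (4)·1^1 + (-1)·1^2 = 1.
  |p(1)| = 1.
Check: |p(1)| = 1 ≤ 7 = M_tri(1). ✓ Equality does not hold at z = 1 (the coefficients have mixed signs, so the terms do not all align in phase there).

M_tri(1) = 7; |p(1)| = 1; equality at z=1: no.


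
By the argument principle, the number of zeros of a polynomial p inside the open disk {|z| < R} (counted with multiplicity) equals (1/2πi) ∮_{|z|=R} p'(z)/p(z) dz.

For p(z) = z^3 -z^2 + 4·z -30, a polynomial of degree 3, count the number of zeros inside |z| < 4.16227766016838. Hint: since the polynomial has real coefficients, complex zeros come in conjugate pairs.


The zeros of p are: 3, (-1 + 3i), (-1 - 3i).
Their magnitudes are: 3, 3.162, 3.162.
Zeros with |z| < R = 4.16227766016838: 3, (-1 + 3i), (-1 - 3i).
Count = 3.
By the argument principle, (1/2πi) ∮_{|z|=R} p'(z)/p(z) dz equals exactly this count.

Number of zeros inside |z| < 4.16227766016838: 3.


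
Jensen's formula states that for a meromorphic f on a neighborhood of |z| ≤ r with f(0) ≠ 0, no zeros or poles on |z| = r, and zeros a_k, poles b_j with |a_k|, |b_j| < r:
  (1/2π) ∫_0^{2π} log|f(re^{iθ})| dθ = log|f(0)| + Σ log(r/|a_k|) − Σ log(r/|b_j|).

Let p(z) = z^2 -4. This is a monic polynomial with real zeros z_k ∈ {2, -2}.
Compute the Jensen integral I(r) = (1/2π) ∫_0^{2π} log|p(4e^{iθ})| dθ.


Zeros: -2, 2; r = 4.
Inside |z| < r: -2, 2. Outside (|z| ≥ r): ∅.
p(0) = -4, so log|p(0)| = log(4) = 1.3863.
Apply Jensen: I(r) = log|p(0)| + Σ_k log(r/|z_k|), summed over zeros inside |z| < r.
  log(r/|z_k|) for z_k = 2: log(4/2) = 0.6931
  log(r/|z_k|) for z_k = -2: log(4/2) = 0.6931
Sum over inside zeros: 1.3863.
I(r) = log|p(0)| + (inside sum) = 1.3863 + 1.3863 = 2.7726.
Closed form (all zeros inside, monic): I(r) = n·log(r) = 2·log(4) = 2.7726. ✓

I(r) ≈ 2.7726.


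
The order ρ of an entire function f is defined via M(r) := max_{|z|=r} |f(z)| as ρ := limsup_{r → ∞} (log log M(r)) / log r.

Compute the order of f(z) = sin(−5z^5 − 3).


Write sin(w) = (e^{iw} ± e^{−iw})/(2 or 2i), so |sin(w)| ≤ e^{|w|}. With w = −5z^5 − 3, |w| ≤ 5r^5 + 3 on |z|=r, giving M(r) ≤ e^{5r^5 + 3} and ρ ≤ 5. For the lower bound, choose z on |z|=r with -5z^5 purely imaginary of modulus 5r^5; then |sin(−5z^5 − 3)| grows like e^{5r^5}/2, so ρ ≥ 5. Hence ρ = 5.
Therefore ρ = 5.

Order ρ = 5.


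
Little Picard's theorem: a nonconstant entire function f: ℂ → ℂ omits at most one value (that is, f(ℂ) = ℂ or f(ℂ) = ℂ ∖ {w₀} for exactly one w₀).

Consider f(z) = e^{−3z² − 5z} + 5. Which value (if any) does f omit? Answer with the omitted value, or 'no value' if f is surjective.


Little Picard bounds the complement of f(ℂ) to at most one point.
The exponent g(z) = −3z² − 5z is a nonconstant polynomial, hence surjective onto ℂ. So e^{g(z)} takes every value in {e^w : w ∈ ℂ} = ℂ ∖ {0}. Adding 5 shifts the range to ℂ ∖ {5}. f omits exactly 5.

Omitted value: 5.


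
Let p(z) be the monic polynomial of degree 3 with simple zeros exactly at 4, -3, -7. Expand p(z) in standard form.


The polynomial is p(z) = ∏_{α ∈ S} (z − α), where S = {4, -3, -7}.
Expanding the product yields: p(z) = z^3 + 6·z^2 -19·z -84.
The resulting polynomial has degree 3 and real coefficients as required.

p(z) = z^3 + 6·z^2 -19·z -84.


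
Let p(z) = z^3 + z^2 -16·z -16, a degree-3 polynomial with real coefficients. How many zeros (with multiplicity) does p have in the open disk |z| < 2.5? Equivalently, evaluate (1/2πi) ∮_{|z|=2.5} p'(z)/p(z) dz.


The zeros of p are: 4, -4, -1.
Their magnitudes are: 4, 4, 1.
Zeros with |z| < R = 2.5: -1.
Count = 1.
By the argument principle, (1/2πi) ∮_{|z|=R} p'(z)/p(z) dz equals exactly this count.

Number of zeros inside |z| < 2.5: 1.


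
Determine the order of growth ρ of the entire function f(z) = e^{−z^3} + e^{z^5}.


Each summand is entire of order 3 and 5 respectively (as in the single-exponential case). The order of a sum is at most the max of the orders, so ρ ≤ 5. For the lower bound: on |z|=r choose arg z so that 1z^5 is real positive; then |e^{1z^5}| = e^{1r^5} while |e^{-1z^3}| ≤ e^{1r^3} = o(e^{1r^5}). So |f| ≥ e^{1r^5}(1 − o(1)) and ρ ≥ 5. Hence ρ = max(3, 5) = 5.
Therefore ρ = 5.

Order ρ = 5.


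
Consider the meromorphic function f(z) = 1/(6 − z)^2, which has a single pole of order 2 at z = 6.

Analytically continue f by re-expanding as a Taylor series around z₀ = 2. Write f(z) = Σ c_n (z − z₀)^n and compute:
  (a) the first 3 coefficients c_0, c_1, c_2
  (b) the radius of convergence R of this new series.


Let w = z − z₀, so z = z₀ + w.
Then 6 − z = 6 − (z₀ + w) = (6 − z₀) − w = 4 − w.
f(z) = 1/(4 − w)^2 = (1/(4)^2) · (1 − w/(4))^{−2}.
By the binomial series (1−u)^{−2} = Σ_{n≥0} C(n+1, 1) u^n for |u|<1, with u = w/(4):
  c_n = C(n+1, 1) / (4)^(n+2).
  c_0 = 1/(4)^2 = 1/16.
  c_1 = 2/(4)^3 = 1/32.
  c_2 = 3/(4)^4 = 3/256.
The series is valid for |w/d| < 1, i.e. |z − z₀| < |d|.
Radius of convergence: R = |6 − z₀| = |4| = 4 (distance from z₀ to the singularity z = 6).

c_0 = 1/16, c_1 = 1/32, c_2 = 3/256; R = 4.


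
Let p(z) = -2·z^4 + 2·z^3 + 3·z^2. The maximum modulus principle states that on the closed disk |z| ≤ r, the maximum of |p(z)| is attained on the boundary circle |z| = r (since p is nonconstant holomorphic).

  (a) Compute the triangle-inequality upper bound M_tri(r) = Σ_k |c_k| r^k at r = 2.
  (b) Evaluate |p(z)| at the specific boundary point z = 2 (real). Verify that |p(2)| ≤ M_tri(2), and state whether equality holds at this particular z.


Coefficients: c_0 = 0, c_1 = 0, c_2 = 3, c_3 = 2, c_4 = -2. Radius r = 2.
Part (a). Triangle bound: M_tri(r) = Σ_k |c_k| r^k
  = |0|·2^0 + |0|·2^1 + |3|·2^2 + |2|·2^3 + |-2|·2^4
  = 0 + 0 + 12 + 16 + 32 = 60.
This bounds M(r) := max_{|z|=r} |p(z)| from above; equality holds iff all terms c_k z^k can be made to align in phase at a single z on |z|=r.
Part (b). At z = 2 (real, on the circle |z| = r):
  p(2) = (0)·2^0 + (0)·2^1 + (3)·2^2 + (2)·2^3 + (-2)·2^4 = -4.
  |p(2)| = 4.
Check: |p(2)| = 4 ≤ 60 = M_tri(2). ✓ Equality does not hold at z = 2 (the coefficients have mixed signs, so the terms do not all align in phase there).

M_tri(2) = 60; |p(2)| = 4; equality at z=2: no.
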